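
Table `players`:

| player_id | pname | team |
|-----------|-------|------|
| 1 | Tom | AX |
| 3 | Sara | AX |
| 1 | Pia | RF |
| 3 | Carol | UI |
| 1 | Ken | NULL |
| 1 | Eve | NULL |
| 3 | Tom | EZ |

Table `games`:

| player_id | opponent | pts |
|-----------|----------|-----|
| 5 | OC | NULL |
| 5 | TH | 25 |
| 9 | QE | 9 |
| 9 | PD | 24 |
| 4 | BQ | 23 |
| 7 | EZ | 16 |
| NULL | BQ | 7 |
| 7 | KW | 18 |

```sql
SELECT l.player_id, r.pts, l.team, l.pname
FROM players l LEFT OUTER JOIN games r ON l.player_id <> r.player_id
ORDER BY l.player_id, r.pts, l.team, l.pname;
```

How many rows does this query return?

49

LEFT JOIN keeps every row from `players`; unmatched rows get NULL for `games`'s columns.
Matching on l.player_id <> r.player_id. A NULL in a compared column never satisfies the condition.
Matched pairs: 49; unmatched l rows kept: 0.
Total: 49 rows.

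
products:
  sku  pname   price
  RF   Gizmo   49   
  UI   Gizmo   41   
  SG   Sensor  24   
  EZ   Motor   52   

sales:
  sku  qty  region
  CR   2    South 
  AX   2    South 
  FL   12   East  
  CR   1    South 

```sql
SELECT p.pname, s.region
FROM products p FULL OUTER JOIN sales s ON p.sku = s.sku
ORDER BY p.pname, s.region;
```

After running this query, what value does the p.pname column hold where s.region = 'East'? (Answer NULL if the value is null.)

FULL OUTER JOIN keeps every row from both sides; unmatched rows get NULL for the other side's columns.
Matching on p.sku = s.sku.
- p (sku=RF) has no partner → padded with NULL.
- p (sku=UI) has no partner → padded with NULL.
- p (sku=SG) has no partner → padded with NULL.
- p (sku=EZ) has no partner → padded with NULL.
- plus 4 unmatched s row(s), each kept with NULL p columns.

NULL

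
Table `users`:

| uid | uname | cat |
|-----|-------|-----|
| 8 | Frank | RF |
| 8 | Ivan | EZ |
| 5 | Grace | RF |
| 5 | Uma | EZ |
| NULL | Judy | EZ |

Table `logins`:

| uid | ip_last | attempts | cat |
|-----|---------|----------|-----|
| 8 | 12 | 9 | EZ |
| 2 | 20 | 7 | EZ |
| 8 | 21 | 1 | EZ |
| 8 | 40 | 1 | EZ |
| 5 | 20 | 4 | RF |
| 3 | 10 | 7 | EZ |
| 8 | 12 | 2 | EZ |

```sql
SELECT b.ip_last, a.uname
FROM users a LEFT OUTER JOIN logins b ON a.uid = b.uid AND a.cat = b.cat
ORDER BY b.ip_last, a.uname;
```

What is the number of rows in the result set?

LEFT JOIN keeps every row from `users`; unmatched rows get NULL for `logins`'s columns.
Matching on a.uid = b.uid AND a.cat = b.cat. A NULL in a compared column never satisfies the condition.
- a[0] uid=8, cat=RF → no match; kept with NULLs on the b side.
- a[1] uid=8, cat=EZ → 4 match(es) in b → 4 row(s).
- a[2] uid=5, cat=RF → 1 match(es) in b → 1 row(s).
- a[3] uid=5, cat=EZ → no match; kept with NULLs on the b side.
- a[4] uid=NULL, cat=EZ → no match; kept with NULLs on the b side.
Total: 5 matched + 3 padded = 8 rows.

8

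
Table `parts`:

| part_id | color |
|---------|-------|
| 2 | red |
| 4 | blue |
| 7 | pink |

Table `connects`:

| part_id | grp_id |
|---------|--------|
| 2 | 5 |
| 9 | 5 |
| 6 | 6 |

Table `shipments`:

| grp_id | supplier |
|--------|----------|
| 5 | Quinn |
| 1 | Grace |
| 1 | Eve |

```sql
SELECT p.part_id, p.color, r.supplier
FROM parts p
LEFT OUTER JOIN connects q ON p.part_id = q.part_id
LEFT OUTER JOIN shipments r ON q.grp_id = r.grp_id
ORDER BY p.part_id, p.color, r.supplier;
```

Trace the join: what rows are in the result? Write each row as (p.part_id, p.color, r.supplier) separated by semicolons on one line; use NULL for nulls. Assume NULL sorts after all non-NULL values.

(2, red, Quinn); (4, blue, NULL); (7, pink, NULL)

Joins associate left-to-right: parts LEFT JOIN connects on part_id gives 3 intermediate row(s).
Then LEFT JOIN `shipments r` on grp_id: each of those 3 rows is kept; rows whose q.grp_id has no match in r get NULL for r's columns.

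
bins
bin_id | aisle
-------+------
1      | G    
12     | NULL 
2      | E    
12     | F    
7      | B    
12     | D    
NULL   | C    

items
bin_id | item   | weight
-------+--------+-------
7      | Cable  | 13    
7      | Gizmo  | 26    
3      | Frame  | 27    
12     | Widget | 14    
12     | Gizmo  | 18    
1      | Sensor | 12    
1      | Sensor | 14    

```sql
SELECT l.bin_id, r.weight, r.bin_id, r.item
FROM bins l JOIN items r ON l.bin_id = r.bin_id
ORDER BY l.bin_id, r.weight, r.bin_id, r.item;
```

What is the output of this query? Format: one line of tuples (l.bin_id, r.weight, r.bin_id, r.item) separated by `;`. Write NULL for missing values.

(1, 12, 1, Sensor); (1, 14, 1, Sensor); (7, 13, 7, Cable); (7, 26, 7, Gizmo); (12, 14, 12, Widget); (12, 14, 12, Widget); (12, 14, 12, Widget); (12, 18, 12, Gizmo); (12, 18, 12, Gizmo); (12, 18, 12, Gizmo)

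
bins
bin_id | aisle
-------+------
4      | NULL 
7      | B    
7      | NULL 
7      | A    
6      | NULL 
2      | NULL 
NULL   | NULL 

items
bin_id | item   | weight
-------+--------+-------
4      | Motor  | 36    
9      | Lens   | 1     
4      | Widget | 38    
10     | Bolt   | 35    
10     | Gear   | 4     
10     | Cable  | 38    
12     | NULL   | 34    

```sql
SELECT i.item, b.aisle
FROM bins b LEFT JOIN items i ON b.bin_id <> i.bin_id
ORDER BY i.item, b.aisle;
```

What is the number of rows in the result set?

41

LEFT JOIN keeps every row from `bins`; unmatched rows get NULL for `items`'s columns.
Matching on b.bin_id <> i.bin_id. A NULL in a compared column never satisfies the condition.
- bin_id=4: 5 matching i row(s), so 5 row(s) emitted.
- bin_id=7: 7 matching i row(s), so 7 row(s) emitted.
- bin_id=7: 7 matching i row(s), so 7 row(s) emitted.
- bin_id=7: 7 matching i row(s), so 7 row(s) emitted.
- bin_id=6: 7 matching i row(s), so 7 row(s) emitted.
- bin_id=2: 7 matching i row(s), so 7 row(s) emitted.
- bin_id=NULL: no i row matches, row kept with i columns NULL.
Total: 40 matched + 1 padded = 41 rows.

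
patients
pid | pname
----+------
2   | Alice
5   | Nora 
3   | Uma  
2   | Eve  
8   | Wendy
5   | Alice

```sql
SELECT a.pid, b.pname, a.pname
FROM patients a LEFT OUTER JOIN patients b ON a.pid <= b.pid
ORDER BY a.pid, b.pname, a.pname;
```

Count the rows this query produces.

LEFT JOIN keeps every row from `patients a`; unmatched rows get NULL for `patients b`'s columns.
Matching on a.pid <= b.pid.
- a row (pid=2): matches 6 b row(s) → 6 output row(s).
- a row (pid=5): matches 3 b row(s) → 3 output row(s).
- a row (pid=3): matches 4 b row(s) → 4 output row(s).
- a row (pid=2): matches 6 b row(s) → 6 output row(s).
- a row (pid=8): matches 1 b row(s) → 1 output row(s).
- a row (pid=5): matches 3 b row(s) → 3 output row(s).
Total: 23 rows.

23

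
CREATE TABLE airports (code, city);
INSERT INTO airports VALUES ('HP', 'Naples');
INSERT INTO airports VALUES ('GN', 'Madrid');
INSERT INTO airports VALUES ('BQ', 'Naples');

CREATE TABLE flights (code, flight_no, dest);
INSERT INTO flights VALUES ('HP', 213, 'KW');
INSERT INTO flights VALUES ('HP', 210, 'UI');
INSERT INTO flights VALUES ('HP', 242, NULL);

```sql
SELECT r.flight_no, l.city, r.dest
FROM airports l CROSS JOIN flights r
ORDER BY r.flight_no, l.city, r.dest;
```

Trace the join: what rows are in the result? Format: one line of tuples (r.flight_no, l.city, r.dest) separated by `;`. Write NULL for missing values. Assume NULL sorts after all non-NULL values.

CROSS JOIN pairs every row of `airports` with every row of `flights`: 3 × 3 = 9 rows.
After projecting and ordering:
r.flight_no | l.city | r.dest
210 | Madrid | UI
210 | Naples | UI
210 | Naples | UI
213 | Madrid | KW
213 | Naples | KW
213 | Naples | KW
242 | Madrid | NULL
242 | Naples | NULL
242 | Naples | NULL

(210, Madrid, UI); (210, Naples, UI); (210, Naples, UI); (213, Madrid, KW); (213, Naples, KW); (213, Naples, KW); (242, Madrid, NULL); (242, Naples, NULL); (242, Naples, NULL)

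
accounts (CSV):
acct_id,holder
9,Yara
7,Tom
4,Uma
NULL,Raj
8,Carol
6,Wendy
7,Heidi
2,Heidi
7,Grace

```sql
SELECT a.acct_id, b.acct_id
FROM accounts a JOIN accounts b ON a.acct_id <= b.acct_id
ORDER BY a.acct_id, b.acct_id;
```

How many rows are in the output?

INNER JOIN keeps only pairs where the ON condition holds.
Matching on a.acct_id <= b.acct_id. A NULL in a compared column never satisfies the condition.
Matched pairs: 39.
Total: 39 rows.

39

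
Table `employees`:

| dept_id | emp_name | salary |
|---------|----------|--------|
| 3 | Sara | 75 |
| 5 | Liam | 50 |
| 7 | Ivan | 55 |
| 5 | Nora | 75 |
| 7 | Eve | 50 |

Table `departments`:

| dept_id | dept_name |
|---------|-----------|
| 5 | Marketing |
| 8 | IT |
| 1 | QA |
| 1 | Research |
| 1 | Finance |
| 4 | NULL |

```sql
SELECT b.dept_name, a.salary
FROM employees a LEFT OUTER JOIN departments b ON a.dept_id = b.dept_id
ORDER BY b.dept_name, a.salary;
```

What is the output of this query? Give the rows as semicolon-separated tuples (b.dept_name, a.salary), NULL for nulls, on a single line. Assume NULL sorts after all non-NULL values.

(Marketing, 50); (Marketing, 75); (NULL, 50); (NULL, 55); (NULL, 75)

LEFT JOIN keeps every row from `employees`; unmatched rows get NULL for `departments`'s columns.
Matching on a.dept_id = b.dept_id.
Matched pairs: 2; unmatched a rows kept: 3.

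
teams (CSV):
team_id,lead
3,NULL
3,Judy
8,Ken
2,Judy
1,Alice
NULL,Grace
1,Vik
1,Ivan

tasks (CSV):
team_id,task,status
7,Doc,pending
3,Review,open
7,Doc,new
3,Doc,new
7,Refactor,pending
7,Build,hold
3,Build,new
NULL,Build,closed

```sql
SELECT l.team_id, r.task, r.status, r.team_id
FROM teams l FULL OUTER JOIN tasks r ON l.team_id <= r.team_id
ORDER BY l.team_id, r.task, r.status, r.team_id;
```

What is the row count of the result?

45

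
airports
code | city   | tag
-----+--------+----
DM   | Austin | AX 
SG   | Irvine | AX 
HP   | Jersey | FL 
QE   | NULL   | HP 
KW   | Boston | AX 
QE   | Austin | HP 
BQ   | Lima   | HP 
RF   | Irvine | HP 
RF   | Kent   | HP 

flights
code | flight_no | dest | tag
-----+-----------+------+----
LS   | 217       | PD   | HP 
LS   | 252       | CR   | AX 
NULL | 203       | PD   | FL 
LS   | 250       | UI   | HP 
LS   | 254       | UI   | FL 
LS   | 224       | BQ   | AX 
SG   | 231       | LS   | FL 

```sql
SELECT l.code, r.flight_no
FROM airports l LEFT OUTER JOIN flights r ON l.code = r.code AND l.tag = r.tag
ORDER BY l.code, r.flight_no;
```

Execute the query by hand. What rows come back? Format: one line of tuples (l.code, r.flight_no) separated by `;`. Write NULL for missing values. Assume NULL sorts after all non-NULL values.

LEFT JOIN keeps every row from `airports`; unmatched rows get NULL for `flights`'s columns.
Matching on l.code = r.code AND l.tag = r.tag. A NULL in a compared column never satisfies the condition.
- code=DM, tag=AX: no r row matches, row kept with r columns NULL.
- code=SG, tag=AX: no r row matches, row kept with r columns NULL.
- code=HP, tag=FL: no r row matches, row kept with r columns NULL.
- code=QE, tag=HP: no r row matches, row kept with r columns NULL.
- code=KW, tag=AX: no r row matches, row kept with r columns NULL.
- code=QE, tag=HP: no r row matches, row kept with r columns NULL.
- code=BQ, tag=HP: no r row matches, row kept with r columns NULL.
- code=RF, tag=HP: no r row matches, row kept with r columns NULL.
- code=RF, tag=HP: no r row matches, row kept with r columns NULL.
After projecting and ordering:
l.code | r.flight_no
BQ | NULL
DM | NULL
HP | NULL
KW | NULL
QE | NULL
QE | NULL
RF | NULL
RF | NULL
SG | NULL

(BQ, NULL); (DM, NULL); (HP, NULL); (KW, NULL); (QE, NULL); (QE, NULL); (RF, NULL); (RF, NULL); (SG, NULL)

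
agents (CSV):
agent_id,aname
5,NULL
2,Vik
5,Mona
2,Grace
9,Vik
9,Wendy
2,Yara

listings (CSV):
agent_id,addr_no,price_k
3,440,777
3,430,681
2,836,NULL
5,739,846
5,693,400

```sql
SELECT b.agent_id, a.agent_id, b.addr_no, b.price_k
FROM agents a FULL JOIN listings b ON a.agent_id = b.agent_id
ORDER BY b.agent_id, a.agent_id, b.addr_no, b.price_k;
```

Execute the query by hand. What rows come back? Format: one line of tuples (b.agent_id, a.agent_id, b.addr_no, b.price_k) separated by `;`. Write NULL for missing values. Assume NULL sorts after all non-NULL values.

FULL OUTER JOIN keeps every row from both sides; unmatched rows get NULL for the other side's columns.
Matching on a.agent_id = b.agent_id.
- a (agent_id=5) pairs with 2 row(s) of b.
- a (agent_id=2) pairs with 1 row(s) of b.
- a (agent_id=5) pairs with 2 row(s) of b.
- a (agent_id=2) pairs with 1 row(s) of b.
- a (agent_id=9) has no partner → padded with NULL.
- a (agent_id=9) has no partner → padded with NULL.
- a (agent_id=2) pairs with 1 row(s) of b.
- 2 b row(s) had no a match → kept, a columns NULL.

(2, 2, 836, NULL); (2, 2, 836, NULL); (2, 2, 836, NULL); (3, NULL, 430, 681); (3, NULL, 440, 777); (5, 5, 693, 400); (5, 5, 693, 400); (5, 5, 739, 846); (5, 5, 739, 846); (NULL, 9, NULL, NULL); (NULL, 9, NULL, NULL)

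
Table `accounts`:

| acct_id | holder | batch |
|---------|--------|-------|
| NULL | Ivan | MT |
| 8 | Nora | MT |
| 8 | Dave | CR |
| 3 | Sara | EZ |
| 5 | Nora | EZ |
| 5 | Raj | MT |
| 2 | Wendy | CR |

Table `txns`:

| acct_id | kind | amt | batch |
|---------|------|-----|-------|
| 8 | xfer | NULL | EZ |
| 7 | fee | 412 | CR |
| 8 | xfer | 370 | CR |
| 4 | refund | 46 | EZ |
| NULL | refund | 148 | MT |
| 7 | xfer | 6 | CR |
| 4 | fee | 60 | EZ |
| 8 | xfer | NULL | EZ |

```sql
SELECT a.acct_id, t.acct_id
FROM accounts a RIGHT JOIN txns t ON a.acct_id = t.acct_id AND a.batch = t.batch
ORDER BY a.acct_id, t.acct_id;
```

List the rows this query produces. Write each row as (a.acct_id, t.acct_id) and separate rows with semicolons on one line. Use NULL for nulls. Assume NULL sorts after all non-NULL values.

(8, 8); (NULL, 4); (NULL, 4); (NULL, 7); (NULL, 7); (NULL, 8); (NULL, 8); (NULL, NULL)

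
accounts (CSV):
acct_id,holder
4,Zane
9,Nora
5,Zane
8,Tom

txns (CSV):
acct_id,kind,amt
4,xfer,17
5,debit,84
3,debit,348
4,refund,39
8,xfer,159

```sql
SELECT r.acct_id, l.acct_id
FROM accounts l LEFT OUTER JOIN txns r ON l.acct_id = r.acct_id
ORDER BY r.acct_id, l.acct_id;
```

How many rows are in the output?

LEFT JOIN keeps every row from `accounts`; unmatched rows get NULL for `txns`'s columns.
Matching on l.acct_id = r.acct_id.
Matched pairs: 4; unmatched l rows kept: 1.
Total: 4 matched + 1 padded = 5 rows.

5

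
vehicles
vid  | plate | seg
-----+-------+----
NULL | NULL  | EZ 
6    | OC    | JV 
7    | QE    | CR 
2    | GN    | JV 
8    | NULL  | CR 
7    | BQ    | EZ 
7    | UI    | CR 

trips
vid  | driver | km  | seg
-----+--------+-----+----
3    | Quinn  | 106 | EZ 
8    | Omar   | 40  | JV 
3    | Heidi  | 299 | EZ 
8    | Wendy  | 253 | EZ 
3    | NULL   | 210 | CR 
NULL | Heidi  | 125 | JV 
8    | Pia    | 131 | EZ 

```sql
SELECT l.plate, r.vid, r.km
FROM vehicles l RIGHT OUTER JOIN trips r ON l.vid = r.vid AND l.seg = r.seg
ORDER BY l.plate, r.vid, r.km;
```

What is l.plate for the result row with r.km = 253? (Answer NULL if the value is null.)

NULL

RIGHT JOIN keeps every row from `trips`; unmatched rows get NULL for `vehicles`'s columns.
Matching on l.vid = r.vid AND l.seg = r.seg. A NULL in a compared column never satisfies the condition.
- l[0] vid=NULL, seg=EZ → no match.
- l[1] vid=6, seg=JV → no match.
- l[2] vid=7, seg=CR → no match.
- l[3] vid=2, seg=JV → no match.
- l[4] vid=8, seg=CR → no match.
- l[5] vid=7, seg=EZ → no match.
- l[6] vid=7, seg=CR → no match.
- 7 r row(s) had no l match → kept, l columns NULL.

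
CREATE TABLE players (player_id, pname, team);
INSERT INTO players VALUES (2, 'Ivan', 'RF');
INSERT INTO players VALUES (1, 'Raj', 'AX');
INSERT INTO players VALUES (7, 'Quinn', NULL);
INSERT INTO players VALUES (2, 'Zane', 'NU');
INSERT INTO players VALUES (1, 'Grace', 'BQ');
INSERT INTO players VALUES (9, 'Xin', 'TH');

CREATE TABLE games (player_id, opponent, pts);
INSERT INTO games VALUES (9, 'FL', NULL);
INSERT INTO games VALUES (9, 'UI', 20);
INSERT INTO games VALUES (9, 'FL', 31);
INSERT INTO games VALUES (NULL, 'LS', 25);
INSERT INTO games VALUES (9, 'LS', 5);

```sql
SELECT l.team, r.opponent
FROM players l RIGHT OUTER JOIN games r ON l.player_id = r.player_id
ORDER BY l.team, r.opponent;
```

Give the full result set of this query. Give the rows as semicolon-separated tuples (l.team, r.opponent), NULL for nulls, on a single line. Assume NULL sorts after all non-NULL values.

(TH, FL); (TH, FL); (TH, LS); (TH, UI); (NULL, LS)

RIGHT JOIN keeps every row from `games`; unmatched rows get NULL for `players`'s columns.
Matching on l.player_id = r.player_id. A NULL in a compared column never satisfies the condition.
Matched pairs: 4; unmatched r rows kept: 1.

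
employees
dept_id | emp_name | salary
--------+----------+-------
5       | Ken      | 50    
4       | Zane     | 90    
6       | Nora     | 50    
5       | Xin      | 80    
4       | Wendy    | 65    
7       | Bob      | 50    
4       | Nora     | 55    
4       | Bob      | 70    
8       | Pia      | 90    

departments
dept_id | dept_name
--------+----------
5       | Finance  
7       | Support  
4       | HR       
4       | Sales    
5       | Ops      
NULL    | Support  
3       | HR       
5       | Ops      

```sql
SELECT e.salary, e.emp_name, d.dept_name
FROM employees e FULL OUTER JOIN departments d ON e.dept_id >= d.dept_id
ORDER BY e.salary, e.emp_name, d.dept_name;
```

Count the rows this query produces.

45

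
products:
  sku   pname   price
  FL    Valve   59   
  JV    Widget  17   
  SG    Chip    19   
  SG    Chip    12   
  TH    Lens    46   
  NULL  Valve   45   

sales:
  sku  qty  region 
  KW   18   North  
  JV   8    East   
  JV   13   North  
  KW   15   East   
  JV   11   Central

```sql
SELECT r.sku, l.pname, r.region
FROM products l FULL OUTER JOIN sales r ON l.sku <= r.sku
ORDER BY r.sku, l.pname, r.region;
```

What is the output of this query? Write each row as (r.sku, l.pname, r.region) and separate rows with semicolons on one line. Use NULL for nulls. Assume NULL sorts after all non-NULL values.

(JV, Valve, Central); (JV, Valve, East); (JV, Valve, North); (JV, Widget, Central); (JV, Widget, East); (JV, Widget, North); (KW, Valve, East); (KW, Valve, North); (KW, Widget, East); (KW, Widget, North); (NULL, Chip, NULL); (NULL, Chip, NULL); (NULL, Lens, NULL); (NULL, Valve, NULL)

FULL OUTER JOIN keeps every row from both sides; unmatched rows get NULL for the other side's columns.
Matching on l.sku <= r.sku. A NULL in a compared column never satisfies the condition.
- l (sku=FL) pairs with 5 row(s) of r.
- l (sku=JV) pairs with 5 row(s) of r.
- l (sku=SG) has no partner → padded with NULL.
- l (sku=SG) has no partner → padded with NULL.
- l (sku=TH) has no partner → padded with NULL.
- l (sku=NULL) has no partner → padded with NULL.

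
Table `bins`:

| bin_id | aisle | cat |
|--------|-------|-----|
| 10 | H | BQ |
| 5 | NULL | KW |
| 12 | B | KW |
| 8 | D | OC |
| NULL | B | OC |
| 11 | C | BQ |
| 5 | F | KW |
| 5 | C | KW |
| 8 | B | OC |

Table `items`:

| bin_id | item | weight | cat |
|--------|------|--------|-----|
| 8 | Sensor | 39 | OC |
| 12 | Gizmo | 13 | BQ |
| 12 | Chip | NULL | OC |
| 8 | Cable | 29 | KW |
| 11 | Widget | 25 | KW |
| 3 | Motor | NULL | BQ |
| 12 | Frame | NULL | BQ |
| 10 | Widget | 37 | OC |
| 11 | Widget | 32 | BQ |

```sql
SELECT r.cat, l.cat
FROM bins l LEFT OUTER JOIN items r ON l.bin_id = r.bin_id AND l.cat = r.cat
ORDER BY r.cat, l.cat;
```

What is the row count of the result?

9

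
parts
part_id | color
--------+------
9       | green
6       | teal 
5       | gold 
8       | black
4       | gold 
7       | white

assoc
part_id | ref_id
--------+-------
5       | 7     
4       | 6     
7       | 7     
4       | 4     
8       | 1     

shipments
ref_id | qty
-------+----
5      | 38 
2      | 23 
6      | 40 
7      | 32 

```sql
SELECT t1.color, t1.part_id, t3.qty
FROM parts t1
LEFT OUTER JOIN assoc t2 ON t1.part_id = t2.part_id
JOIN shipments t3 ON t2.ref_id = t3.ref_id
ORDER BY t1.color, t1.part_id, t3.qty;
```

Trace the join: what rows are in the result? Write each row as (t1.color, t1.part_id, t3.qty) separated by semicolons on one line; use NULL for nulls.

(gold, 4, 40); (gold, 5, 32); (white, 7, 32)

Joins associate left-to-right: parts LEFT JOIN assoc on part_id gives 7 intermediate row(s).
Then INNER JOIN `shipments t3` on ref_id: keep only rows whose t2.ref_id appears in t3.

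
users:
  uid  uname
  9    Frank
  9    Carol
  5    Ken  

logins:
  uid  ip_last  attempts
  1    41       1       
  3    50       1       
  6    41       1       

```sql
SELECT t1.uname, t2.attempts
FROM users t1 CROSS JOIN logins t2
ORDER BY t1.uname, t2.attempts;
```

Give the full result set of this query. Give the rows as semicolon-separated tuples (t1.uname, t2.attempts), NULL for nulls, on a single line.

CROSS JOIN pairs every row of `users` with every row of `logins`: 3 × 3 = 9 rows.
After projecting and ordering:
t1.uname | t2.attempts
Carol | 1
Carol | 1
Carol | 1
Frank | 1
Frank | 1
Frank | 1
Ken | 1
Ken | 1
Ken | 1

(Carol, 1); (Carol, 1); (Carol, 1); (Frank, 1); (Frank, 1); (Frank, 1); (Ken, 1); (Ken, 1); (Ken, 1)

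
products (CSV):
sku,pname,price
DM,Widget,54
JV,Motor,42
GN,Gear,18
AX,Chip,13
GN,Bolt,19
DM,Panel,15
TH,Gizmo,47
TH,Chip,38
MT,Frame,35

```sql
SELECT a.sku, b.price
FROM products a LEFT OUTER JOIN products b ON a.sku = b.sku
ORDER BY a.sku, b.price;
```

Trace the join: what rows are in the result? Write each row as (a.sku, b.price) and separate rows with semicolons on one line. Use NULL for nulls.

(AX, 13); (DM, 15); (DM, 15); (DM, 54); (DM, 54); (GN, 18); (GN, 18); (GN, 19); (GN, 19); (JV, 42); (MT, 35); (TH, 38); (TH, 38); (TH, 47); (TH, 47)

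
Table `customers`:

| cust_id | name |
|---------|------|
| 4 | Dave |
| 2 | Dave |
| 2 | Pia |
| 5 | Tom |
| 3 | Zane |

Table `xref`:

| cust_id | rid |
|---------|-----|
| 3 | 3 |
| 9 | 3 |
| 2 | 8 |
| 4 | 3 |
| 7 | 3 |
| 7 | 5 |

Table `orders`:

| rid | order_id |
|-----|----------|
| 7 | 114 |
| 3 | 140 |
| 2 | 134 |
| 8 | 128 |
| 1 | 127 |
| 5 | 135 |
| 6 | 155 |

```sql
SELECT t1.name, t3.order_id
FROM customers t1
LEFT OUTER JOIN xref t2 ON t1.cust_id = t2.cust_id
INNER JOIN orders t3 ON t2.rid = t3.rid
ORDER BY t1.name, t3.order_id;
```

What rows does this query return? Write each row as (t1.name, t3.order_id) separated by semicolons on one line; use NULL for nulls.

(Dave, 128); (Dave, 140); (Pia, 128); (Zane, 140)

Joins associate left-to-right: customers LEFT JOIN xref on cust_id gives 5 intermediate row(s).
Then INNER JOIN `orders t3` on rid: keep only rows whose t2.rid appears in t3.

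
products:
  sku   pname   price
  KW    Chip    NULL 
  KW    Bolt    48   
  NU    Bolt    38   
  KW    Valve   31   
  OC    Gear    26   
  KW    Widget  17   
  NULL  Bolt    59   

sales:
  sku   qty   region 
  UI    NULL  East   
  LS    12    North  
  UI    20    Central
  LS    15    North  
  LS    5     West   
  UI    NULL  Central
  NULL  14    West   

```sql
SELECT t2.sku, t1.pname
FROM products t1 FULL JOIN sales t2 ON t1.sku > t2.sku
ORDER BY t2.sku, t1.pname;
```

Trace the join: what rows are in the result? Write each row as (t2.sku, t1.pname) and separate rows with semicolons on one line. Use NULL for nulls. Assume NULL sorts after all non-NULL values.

FULL OUTER JOIN keeps every row from both sides; unmatched rows get NULL for the other side's columns.
Matching on t1.sku > t2.sku. A NULL in a compared column never satisfies the condition.
Matched pairs: 6; unmatched t1 rows kept: 5; unmatched t2 rows kept: 4.

(LS, Bolt); (LS, Bolt); (LS, Bolt); (LS, Gear); (LS, Gear); (LS, Gear); (UI, NULL); (UI, NULL); (UI, NULL); (NULL, Bolt); (NULL, Bolt); (NULL, Chip); (NULL, Valve); (NULL, Widget); (NULL, NULL)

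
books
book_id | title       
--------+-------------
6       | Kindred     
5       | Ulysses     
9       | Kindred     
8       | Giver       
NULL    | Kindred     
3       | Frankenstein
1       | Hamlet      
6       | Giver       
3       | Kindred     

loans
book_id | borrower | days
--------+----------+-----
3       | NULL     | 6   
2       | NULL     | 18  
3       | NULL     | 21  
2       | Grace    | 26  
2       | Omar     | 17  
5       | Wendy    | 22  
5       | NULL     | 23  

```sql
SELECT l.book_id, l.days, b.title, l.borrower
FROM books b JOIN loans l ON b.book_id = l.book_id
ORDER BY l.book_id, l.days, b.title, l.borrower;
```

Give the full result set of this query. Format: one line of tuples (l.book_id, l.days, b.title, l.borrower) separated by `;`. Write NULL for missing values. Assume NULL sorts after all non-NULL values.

(3, 6, Frankenstein, NULL); (3, 6, Kindred, NULL); (3, 21, Frankenstein, NULL); (3, 21, Kindred, NULL); (5, 22, Ulysses, Wendy); (5, 23, Ulysses, NULL)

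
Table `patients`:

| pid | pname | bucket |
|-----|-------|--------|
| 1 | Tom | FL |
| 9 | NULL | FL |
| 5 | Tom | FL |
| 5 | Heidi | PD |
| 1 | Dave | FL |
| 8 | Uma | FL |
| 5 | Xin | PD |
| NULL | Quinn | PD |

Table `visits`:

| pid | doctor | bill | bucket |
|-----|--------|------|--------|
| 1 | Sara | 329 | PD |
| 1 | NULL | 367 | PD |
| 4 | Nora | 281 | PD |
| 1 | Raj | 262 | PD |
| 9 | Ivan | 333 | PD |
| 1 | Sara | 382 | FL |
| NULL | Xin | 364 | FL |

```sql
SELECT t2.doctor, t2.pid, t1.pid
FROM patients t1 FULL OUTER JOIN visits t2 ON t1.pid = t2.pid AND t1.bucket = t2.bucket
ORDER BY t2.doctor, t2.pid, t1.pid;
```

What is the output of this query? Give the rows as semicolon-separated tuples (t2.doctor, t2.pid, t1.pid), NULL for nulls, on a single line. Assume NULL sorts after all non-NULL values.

FULL OUTER JOIN keeps every row from both sides; unmatched rows get NULL for the other side's columns.
Matching on t1.pid = t2.pid AND t1.bucket = t2.bucket. A NULL in a compared column never satisfies the condition.
- t1 (pid=1, bucket=FL) pairs with 1 row(s) of t2.
- t1 (pid=9, bucket=FL) has no partner → padded with NULL.
- t1 (pid=5, bucket=FL) has no partner → padded with NULL.
- t1 (pid=5, bucket=PD) has no partner → padded with NULL.
- t1 (pid=1, bucket=FL) pairs with 1 row(s) of t2.
- t1 (pid=8, bucket=FL) has no partner → padded with NULL.
- t1 (pid=5, bucket=PD) has no partner → padded with NULL.
- t1 (pid=NULL, bucket=PD) has no partner → padded with NULL.
- plus 6 unmatched t2 row(s), each kept with NULL t1 columns.

(Ivan, 9, NULL); (Nora, 4, NULL); (Raj, 1, NULL); (Sara, 1, 1); (Sara, 1, 1); (Sara, 1, NULL); (Xin, NULL, NULL); (NULL, 1, NULL); (NULL, NULL, 5); (NULL, NULL, 5); (NULL, NULL, 5); (NULL, NULL, 8); (NULL, NULL, 9); (NULL, NULL, NULL)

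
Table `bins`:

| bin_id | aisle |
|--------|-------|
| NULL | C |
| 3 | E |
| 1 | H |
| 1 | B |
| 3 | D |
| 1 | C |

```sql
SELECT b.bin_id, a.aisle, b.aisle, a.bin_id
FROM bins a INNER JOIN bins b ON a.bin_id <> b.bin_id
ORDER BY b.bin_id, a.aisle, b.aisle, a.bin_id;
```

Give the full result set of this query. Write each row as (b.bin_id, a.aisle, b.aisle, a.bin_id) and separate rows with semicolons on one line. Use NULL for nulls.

(1, D, B, 3); (1, D, C, 3); (1, D, H, 3); (1, E, B, 3); (1, E, C, 3); (1, E, H, 3); (3, B, D, 1); (3, B, E, 1); (3, C, D, 1); (3, C, E, 1); (3, H, D, 1); (3, H, E, 1)

INNER JOIN keeps only pairs where the ON condition holds.
Matching on a.bin_id <> b.bin_id. A NULL in a compared column never satisfies the condition.
- a row (bin_id=NULL): no match → dropped.
- a row (bin_id=3): matches 3 b row(s) → 3 output row(s).
- a row (bin_id=1): matches 2 b row(s) → 2 output row(s).
- a row (bin_id=1): matches 2 b row(s) → 2 output row(s).
- a row (bin_id=3): matches 3 b row(s) → 3 output row(s).
- a row (bin_id=1): matches 2 b row(s) → 2 output row(s).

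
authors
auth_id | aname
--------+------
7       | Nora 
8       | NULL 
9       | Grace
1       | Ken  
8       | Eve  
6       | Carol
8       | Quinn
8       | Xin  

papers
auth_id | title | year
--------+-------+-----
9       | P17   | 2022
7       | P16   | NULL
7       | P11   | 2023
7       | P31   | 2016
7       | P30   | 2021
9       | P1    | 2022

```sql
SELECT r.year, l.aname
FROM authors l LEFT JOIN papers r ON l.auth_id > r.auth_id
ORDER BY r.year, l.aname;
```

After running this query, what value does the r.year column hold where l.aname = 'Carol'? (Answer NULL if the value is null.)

NULL

LEFT JOIN keeps every row from `authors`; unmatched rows get NULL for `papers`'s columns.
Matching on l.auth_id > r.auth_id.
- auth_id=7: no r row matches, row kept with r columns NULL.
- auth_id=8: 4 matching r row(s), so 4 row(s) emitted.
- auth_id=9: 4 matching r row(s), so 4 row(s) emitted.
- auth_id=1: no r row matches, row kept with r columns NULL.
- auth_id=8: 4 matching r row(s), so 4 row(s) emitted.
- auth_id=6: no r row matches, row kept with r columns NULL.
- auth_id=8: 4 matching r row(s), so 4 row(s) emitted.
- auth_id=8: 4 matching r row(s), so 4 row(s) emitted.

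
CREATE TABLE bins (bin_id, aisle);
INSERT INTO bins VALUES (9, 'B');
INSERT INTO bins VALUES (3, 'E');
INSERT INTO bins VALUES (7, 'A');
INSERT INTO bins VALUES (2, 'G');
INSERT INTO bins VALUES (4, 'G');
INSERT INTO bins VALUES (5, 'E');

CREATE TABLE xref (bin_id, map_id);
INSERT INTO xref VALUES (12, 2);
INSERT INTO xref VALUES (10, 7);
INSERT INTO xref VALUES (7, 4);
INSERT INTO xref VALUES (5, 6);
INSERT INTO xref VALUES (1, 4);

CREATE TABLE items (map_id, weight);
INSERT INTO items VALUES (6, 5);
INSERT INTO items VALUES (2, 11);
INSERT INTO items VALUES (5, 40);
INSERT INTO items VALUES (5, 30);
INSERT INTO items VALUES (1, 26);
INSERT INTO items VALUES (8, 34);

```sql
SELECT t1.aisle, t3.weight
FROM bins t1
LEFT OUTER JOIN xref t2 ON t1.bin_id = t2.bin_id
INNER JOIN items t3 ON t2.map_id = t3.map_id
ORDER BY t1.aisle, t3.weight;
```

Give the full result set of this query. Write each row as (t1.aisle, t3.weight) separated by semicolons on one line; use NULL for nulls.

Joins associate left-to-right: bins LEFT JOIN xref on bin_id gives 6 intermediate row(s).
Then INNER JOIN `items t3` on map_id: keep only rows whose t2.map_id appears in t3.

(E, 5)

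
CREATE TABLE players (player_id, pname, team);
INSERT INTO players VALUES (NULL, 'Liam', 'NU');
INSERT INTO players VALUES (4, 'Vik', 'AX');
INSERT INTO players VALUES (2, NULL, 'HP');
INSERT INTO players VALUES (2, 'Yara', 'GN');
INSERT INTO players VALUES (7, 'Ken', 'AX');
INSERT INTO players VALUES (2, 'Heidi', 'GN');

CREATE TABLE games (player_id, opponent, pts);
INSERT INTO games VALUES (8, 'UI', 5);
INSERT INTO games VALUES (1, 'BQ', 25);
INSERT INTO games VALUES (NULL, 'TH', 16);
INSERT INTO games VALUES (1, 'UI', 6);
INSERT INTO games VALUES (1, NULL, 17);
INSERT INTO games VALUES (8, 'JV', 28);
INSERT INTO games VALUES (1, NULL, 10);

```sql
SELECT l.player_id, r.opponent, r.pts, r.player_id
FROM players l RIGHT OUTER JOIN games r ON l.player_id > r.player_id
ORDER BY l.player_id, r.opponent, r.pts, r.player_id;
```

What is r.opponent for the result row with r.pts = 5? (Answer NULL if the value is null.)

RIGHT JOIN keeps every row from `games`; unmatched rows get NULL for `players`'s columns.
Matching on l.player_id > r.player_id. A NULL in a compared column never satisfies the condition.
- l (player_id=NULL) has no partner in r.
- l (player_id=4) pairs with 4 row(s) of r.
- l (player_id=2) pairs with 4 row(s) of r.
- l (player_id=2) pairs with 4 row(s) of r.
- l (player_id=7) pairs with 4 row(s) of r.
- l (player_id=2) pairs with 4 row(s) of r.
- 3 row(s) from r found no l partner → padded with NULL.

UI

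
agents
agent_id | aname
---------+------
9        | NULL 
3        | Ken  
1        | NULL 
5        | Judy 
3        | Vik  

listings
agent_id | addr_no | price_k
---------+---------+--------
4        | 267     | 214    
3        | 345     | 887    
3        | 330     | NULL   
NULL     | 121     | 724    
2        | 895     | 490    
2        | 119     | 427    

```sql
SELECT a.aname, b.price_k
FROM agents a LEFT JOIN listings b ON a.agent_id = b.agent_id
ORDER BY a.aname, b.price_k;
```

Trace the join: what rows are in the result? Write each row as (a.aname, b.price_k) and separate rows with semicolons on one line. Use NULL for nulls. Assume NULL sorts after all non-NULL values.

LEFT JOIN keeps every row from `agents`; unmatched rows get NULL for `listings`'s columns.
Matching on a.agent_id = b.agent_id. A NULL in a compared column never satisfies the condition.
- a[0] agent_id=9 → no match; kept with NULLs on the b side.
- a[1] agent_id=3 → 2 match(es) in b → 2 row(s).
- a[2] agent_id=1 → no match; kept with NULLs on the b side.
- a[3] agent_id=5 → no match; kept with NULLs on the b side.
- a[4] agent_id=3 → 2 match(es) in b → 2 row(s).
After projecting and ordering:
a.aname | b.price_k
Judy | NULL
Ken | 887
Ken | NULL
Vik | 887
Vik | NULL
NULL | NULL
NULL | NULL

(Judy, NULL); (Ken, 887); (Ken, NULL); (Vik, 887); (Vik, NULL); (NULL, NULL); (NULL, NULL)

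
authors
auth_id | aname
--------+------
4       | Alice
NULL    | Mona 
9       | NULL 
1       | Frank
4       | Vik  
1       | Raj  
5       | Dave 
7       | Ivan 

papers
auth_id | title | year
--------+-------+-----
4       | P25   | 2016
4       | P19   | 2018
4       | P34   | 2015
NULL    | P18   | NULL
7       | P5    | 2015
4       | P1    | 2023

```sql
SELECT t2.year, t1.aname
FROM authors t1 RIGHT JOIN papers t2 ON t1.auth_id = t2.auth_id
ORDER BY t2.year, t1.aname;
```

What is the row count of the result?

10

RIGHT JOIN keeps every row from `papers`; unmatched rows get NULL for `authors`'s columns.
Matching on t1.auth_id = t2.auth_id. A NULL in a compared column never satisfies the condition.
- t1[0] auth_id=4 → 4 match(es) in t2 → 4 row(s).
- t1[1] auth_id=NULL → no match.
- t1[2] auth_id=9 → no match.
- t1[3] auth_id=1 → no match.
- t1[4] auth_id=4 → 4 match(es) in t2 → 4 row(s).
- t1[5] auth_id=1 → no match.
- t1[6] auth_id=5 → no match.
- t1[7] auth_id=7 → 1 match(es) in t2 → 1 row(s).
- 1 row(s) from t2 found no t1 partner → padded with NULL.
Total: 9 matched + 1 padded = 10 rows.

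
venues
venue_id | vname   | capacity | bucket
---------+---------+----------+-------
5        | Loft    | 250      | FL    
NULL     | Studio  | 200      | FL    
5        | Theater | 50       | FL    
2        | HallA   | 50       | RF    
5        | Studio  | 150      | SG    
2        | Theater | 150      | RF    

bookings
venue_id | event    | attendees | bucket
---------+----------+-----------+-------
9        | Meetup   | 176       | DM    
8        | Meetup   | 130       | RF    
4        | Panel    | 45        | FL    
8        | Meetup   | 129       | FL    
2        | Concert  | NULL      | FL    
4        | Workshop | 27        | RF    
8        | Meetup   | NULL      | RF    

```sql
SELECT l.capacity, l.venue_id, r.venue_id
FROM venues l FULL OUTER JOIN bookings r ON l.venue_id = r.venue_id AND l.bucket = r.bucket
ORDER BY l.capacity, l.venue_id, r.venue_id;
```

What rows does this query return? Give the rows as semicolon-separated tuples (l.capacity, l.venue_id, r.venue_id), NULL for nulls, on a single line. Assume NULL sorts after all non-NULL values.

(50, 2, NULL); (50, 5, NULL); (150, 2, NULL); (150, 5, NULL); (200, NULL, NULL); (250, 5, NULL); (NULL, NULL, 2); (NULL, NULL, 4); (NULL, NULL, 4); (NULL, NULL, 8); (NULL, NULL, 8); (NULL, NULL, 8); (NULL, NULL, 9)

FULL OUTER JOIN keeps every row from both sides; unmatched rows get NULL for the other side's columns.
Matching on l.venue_id = r.venue_id AND l.bucket = r.bucket. A NULL in a compared column never satisfies the condition.
Matched pairs: 0; unmatched l rows kept: 6; unmatched r rows kept: 7.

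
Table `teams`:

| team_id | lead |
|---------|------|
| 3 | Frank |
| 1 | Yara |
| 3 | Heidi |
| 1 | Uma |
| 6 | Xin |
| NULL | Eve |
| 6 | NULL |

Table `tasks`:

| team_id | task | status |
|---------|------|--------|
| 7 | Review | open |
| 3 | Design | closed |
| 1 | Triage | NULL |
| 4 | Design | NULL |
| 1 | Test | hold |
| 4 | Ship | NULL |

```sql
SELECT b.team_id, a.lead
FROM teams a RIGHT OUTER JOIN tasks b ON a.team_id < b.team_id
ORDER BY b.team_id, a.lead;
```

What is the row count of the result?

RIGHT JOIN keeps every row from `tasks`; unmatched rows get NULL for `teams`'s columns.
Matching on a.team_id < b.team_id. A NULL in a compared column never satisfies the condition.
- a row (team_id=3): matches 3 b row(s) → 3 output row(s).
- a row (team_id=1): matches 4 b row(s) → 4 output row(s).
- a row (team_id=3): matches 3 b row(s) → 3 output row(s).
- a row (team_id=1): matches 4 b row(s) → 4 output row(s).
- a row (team_id=6): matches 1 b row(s) → 1 output row(s).
- a row (team_id=NULL): no match.
- a row (team_id=6): matches 1 b row(s) → 1 output row(s).
- 2 b row(s) had no a match → kept, a columns NULL.
Total: 16 matched + 2 padded = 18 rows.

18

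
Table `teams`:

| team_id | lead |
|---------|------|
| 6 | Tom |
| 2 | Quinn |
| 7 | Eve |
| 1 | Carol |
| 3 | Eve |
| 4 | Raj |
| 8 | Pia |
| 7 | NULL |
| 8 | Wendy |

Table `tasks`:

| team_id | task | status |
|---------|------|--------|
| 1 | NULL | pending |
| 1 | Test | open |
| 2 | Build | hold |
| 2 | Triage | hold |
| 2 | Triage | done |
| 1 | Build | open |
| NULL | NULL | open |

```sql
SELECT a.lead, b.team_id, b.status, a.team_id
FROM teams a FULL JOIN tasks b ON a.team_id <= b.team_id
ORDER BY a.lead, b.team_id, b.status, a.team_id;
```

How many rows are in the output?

17

FULL OUTER JOIN keeps every row from both sides; unmatched rows get NULL for the other side's columns.
Matching on a.team_id <= b.team_id. A NULL in a compared column never satisfies the condition.
- a[0] team_id=6 → no match; kept with NULLs on the b side.
- a[1] team_id=2 → 3 match(es) in b → 3 row(s).
- a[2] team_id=7 → no match; kept with NULLs on the b side.
- a[3] team_id=1 → 6 match(es) in b → 6 row(s).
- a[4] team_id=3 → no match; kept with NULLs on the b side.
- a[5] team_id=4 → no match; kept with NULLs on the b side.
- a[6] team_id=8 → no match; kept with NULLs on the b side.
- a[7] team_id=7 → no match; kept with NULLs on the b side.
- a[8] team_id=8 → no match; kept with NULLs on the b side.
- plus 1 unmatched b row(s), each kept with NULL a columns.
Total: 9 matched + 8 padded = 17 rows.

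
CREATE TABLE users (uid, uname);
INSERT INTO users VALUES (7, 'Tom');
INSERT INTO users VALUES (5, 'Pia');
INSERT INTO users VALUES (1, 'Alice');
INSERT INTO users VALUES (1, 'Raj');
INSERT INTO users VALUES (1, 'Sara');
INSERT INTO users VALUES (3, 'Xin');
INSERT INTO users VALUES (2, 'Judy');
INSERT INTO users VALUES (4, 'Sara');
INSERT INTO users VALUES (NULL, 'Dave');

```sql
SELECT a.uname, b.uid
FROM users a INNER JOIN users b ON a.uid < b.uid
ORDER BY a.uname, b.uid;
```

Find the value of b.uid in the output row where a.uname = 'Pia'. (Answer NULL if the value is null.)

INNER JOIN keeps only pairs where the ON condition holds.
Matching on a.uid < b.uid. A NULL in a compared column never satisfies the condition.
Matched pairs: 25.

7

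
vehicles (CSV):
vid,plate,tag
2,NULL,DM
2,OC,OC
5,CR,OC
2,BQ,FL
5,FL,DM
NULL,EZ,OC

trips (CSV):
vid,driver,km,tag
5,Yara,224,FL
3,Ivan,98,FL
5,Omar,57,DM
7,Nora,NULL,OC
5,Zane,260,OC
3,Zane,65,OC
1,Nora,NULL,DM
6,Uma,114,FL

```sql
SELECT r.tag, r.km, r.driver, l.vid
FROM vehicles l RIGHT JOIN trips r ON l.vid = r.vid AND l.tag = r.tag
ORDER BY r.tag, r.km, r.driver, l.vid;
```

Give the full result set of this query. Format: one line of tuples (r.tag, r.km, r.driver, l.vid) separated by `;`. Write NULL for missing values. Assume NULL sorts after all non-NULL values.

RIGHT JOIN keeps every row from `trips`; unmatched rows get NULL for `vehicles`'s columns.
Matching on l.vid = r.vid AND l.tag = r.tag. A NULL in a compared column never satisfies the condition.
Matched pairs: 2; unmatched r rows kept: 6.

(DM, 57, Omar, 5); (DM, NULL, Nora, NULL); (FL, 98, Ivan, NULL); (FL, 114, Uma, NULL); (FL, 224, Yara, NULL); (OC, 65, Zane, NULL); (OC, 260, Zane, 5); (OC, NULL, Nora, NULL)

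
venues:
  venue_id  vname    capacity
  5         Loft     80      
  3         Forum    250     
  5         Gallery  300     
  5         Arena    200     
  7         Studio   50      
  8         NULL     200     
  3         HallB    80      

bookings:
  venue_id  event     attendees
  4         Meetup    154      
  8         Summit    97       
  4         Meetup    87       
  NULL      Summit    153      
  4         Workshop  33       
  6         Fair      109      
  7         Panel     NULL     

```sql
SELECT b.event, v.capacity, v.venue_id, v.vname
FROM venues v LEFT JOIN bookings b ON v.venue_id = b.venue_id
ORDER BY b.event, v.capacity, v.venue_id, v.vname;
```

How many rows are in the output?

LEFT JOIN keeps every row from `venues`; unmatched rows get NULL for `bookings`'s columns.
Matching on v.venue_id = b.venue_id. A NULL in a compared column never satisfies the condition.
Matched pairs: 2; unmatched v rows kept: 5.
Total: 2 matched + 5 padded = 7 rows.

7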